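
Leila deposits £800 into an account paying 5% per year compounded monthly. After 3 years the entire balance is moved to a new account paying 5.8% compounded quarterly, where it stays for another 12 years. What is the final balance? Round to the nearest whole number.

After 3 years at 5%: 800 × 1.161472231 ≈ 929.1778.
Then 12 years at 5.8%: 929.1778 × 1.995714744 ≈ 1,854.3738.

£1,854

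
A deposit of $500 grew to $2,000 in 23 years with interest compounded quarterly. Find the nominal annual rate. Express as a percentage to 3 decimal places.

6.073%

The 92-period growth factor is 2,000/500 = 4.
r/4 = 4^(1/92) − 1 ≈ 0.0151825, so r ≈ 4·0.0151825 = 6.07301%.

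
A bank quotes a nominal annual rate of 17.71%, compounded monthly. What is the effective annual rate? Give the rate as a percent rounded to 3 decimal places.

19.221%

One year is 12 periods at 0.0147583 each: (1 + 0.0147583)^12 ≈ 1.192207.
EAR = 1.192207 − 1 ≈ 19.22066%.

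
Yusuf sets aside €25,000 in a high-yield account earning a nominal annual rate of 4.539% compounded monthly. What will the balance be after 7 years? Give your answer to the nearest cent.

€34,329.55

Periodic rate = 4.539%/12 = 0.0037825; periods = 12·7 = 84.
A = 25,000·(1 + 0.0037825)^84 ≈ 25,000·1.3731819035 ≈ 34,329.5476.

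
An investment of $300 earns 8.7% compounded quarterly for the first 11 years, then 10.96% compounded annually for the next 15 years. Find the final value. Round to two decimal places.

After 11 years at 8.7%: 300 × 2.577296838 ≈ 773.1891.
Then 15 years at 10.96%: 773.1891 × 4.75879198 ≈ 3,679.4459.

$3,679.45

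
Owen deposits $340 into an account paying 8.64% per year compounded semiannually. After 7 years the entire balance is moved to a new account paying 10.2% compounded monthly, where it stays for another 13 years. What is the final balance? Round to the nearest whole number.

$2,302

After 7 years at 8.64%: 340 × 1.807782165 ≈ 614.6459.
Then 13 years at 10.2%: 614.6459 × 3.744904936 ≈ 2,301.7906.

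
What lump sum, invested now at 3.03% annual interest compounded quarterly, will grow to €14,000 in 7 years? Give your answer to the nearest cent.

Growth factor = (1 + 0.007575)^28 ≈ 1.2352837554.
P = 14,000/1.2352837554 ≈ 11,333.4284.

€11,333.43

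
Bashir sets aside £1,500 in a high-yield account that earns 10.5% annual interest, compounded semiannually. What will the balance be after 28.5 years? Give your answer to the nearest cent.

Growth factor = (1 + 0.0525)^57 ≈ 18.478212489.
A ≈ 1,500 × 18.478212489 ≈ 27,717.3187.

£27,717.32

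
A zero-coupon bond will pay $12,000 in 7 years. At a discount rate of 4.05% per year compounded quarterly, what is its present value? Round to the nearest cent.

$9,050.61

Periodic rate = 4.05%/4 = 0.010125; 28 periods.
P = 12,000/(1 + 0.010125)^28 ≈ 12,000/1.3258773563 ≈ 9,050.6109.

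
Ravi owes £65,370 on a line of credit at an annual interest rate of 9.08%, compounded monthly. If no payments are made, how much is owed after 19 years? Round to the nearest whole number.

Growth factor = (1 + 0.0908/12)^228 ≈ 5.57730526725.
A ≈ 65,370 × 5.57730526725 ≈ 364,588.4453.

£364,588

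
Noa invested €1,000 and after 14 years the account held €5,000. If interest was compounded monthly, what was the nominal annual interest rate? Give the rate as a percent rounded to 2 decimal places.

11.55%

(1 + r/12)^168 = 5,000/1,000 = 5.
1 + r/12 = 5^(1/168) ≈ 1.009626, so r/12 ≈ 0.00962602.
r ≈ 12·0.00962602 = 11.55123%.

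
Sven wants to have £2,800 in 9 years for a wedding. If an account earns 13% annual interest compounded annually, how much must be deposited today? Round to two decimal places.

Annual rate = 13% = 0.13; 9 periods.
P = 2,800/(1 + 0.13)^9 ≈ 2,800/3.004041938 ≈ 932.0775.

£932.08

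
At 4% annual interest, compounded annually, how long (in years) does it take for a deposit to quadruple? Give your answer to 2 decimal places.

35.35 years

(1 + 0.04)^t = 4.
t = ln 4 / ln(1 + 0.04) ≈ 1.3863/0.0392207 ≈ 35.3460.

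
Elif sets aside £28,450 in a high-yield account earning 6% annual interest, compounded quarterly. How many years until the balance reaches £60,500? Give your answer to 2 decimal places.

(1 + 0.015)^(4t) = 60,500/28,450 = 2.1265.
4t·ln(1 + 0.015) = ln(2.1265); 4t = 0.7545/0.0148886 ≈ 50.6760.
t ≈ 12.6690 years.

12.67 years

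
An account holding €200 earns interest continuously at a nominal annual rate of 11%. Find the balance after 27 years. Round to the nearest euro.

€3,898

A = P·e^(rt) = 200·e^(0.11·27) = 200·e^2.97.
e^2.97 ≈ 19.4919196, so A ≈ 3,898.3839.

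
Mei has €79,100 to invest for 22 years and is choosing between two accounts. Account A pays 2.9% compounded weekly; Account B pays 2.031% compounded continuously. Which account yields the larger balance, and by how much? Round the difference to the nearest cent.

Account A, by €26,025.66

Account A growth factor: (1 + 0.029/52)^1144 ≈ 1.89235514591; balance ≈ 149,685.2920.
Account B growth factor: e^(0.02031·22) = e^0.44682 ≈ 1.56333287404; balance ≈ 123,659.6303.
Account A is larger by 26,025.6617.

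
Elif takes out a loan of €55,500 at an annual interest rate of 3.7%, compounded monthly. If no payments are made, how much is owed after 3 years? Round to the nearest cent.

€62,004.83

Growth factor = (1 + 0.037/12)^36 ≈ 1.1172041011.
A ≈ 55,500 × 1.1172041011 ≈ 62,004.8276.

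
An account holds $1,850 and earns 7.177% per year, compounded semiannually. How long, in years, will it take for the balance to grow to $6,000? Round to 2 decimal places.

16.69 years

(1 + 0.035885)^(2t) = 6,000/1,850 = 3.2432.
2t·ln(1 + 0.035885) = ln(3.2432); 2t = 1.1766/0.0352561 ≈ 33.3722.
t ≈ 16.6861 years.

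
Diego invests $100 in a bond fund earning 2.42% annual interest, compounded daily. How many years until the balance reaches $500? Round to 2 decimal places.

66.51 years

(1 + 0.0000663014)^(365t) = 500/100 = 5.
365t·ln(1 + 0.0000663014) = ln(5); 365t = 1.6094/6.62992e-05 ≈ 24275.3848.
t ≈ 66.5079 years.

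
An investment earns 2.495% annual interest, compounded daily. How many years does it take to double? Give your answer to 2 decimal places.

27.78 years

(1 + 0.0000683562)^(365t) = 2.
365t = ln 2 / ln(1 + 0.0000683562) ≈ 0.69315/6.83538e-05 ≈ 10140.5759.
t ≈ 27.7824.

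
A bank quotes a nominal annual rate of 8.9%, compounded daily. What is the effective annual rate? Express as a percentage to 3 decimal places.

EAR = (1 + 8.9%/365)^365 − 1 = (1 + 0.000243836)^365 − 1.
(1 + 0.000243836)^365 ≈ 1.093069, so EAR ≈ 9.30688%.

9.307%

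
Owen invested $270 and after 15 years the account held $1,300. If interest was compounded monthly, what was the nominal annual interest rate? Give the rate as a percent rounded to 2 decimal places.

10.52%

The 180-period growth factor is 1,300/270 = 4.81481.
r/12 = 4.81481^(1/180) − 1 ≈ 0.00876989, so r ≈ 12·0.00876989 = 10.52386%.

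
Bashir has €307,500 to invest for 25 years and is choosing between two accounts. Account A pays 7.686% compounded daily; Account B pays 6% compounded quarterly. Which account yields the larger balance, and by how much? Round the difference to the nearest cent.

Account A growth factor: (1 + 0.07686/365)^9125 ≈ 6.82981589678; balance ≈ 2,100,168.3883.
Account B growth factor: (1 + 0.015)^100 ≈ 4.432045649525; balance ≈ 1,362,854.0372.
Account A is larger by 737,314.3510.

Account A, by €737,314.35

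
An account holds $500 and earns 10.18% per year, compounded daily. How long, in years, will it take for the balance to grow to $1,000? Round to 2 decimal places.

We need (1 + 0.000278904)^(365t) = 2, so 365t = ln 2 / ln 1.000279 ≈ 2485.5992.
t ≈ 2485.5992/365 = 6.8099 years.

6.81 years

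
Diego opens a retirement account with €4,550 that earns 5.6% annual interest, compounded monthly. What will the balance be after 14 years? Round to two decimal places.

Growth factor = (1 + 0.056/12)^168 ≈ 2.186225057.
A ≈ 4,550 × 2.186225057 ≈ 9,947.3240.

€9,947.32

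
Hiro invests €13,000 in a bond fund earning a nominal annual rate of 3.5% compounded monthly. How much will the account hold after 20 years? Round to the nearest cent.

Periodic rate = 3.5%/12 = 0.00291667; periods = 12·20 = 240.
A = 13,000·(1 + 0.035/12)^240 ≈ 13,000·2.0117020349 ≈ 26,152.1265.

€26,152.13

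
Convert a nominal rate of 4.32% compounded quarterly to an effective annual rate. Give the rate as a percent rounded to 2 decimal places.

One year is 4 periods at 0.0108 each: (1 + 0.0108)^4 ≈ 1.043905.
EAR = 1.043905 − 1 ≈ 4.39049%.

4.39%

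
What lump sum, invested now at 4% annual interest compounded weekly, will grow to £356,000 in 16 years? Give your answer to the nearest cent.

Growth factor = (1 + 0.04/52)^832 ≈ 1.89601434989.
P = 356,000/1.89601434989 ≈ 187,762.2920.

£187,762.29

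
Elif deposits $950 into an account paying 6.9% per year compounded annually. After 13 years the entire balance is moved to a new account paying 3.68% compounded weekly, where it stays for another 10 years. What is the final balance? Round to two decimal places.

$3,267.36

Phase 1: 950·(1 + 0.069)^13 ≈ 2,261.6936.
Phase 2: 2,261.6936·(1 + 0.0368/52)^520 ≈ 3,267.3647.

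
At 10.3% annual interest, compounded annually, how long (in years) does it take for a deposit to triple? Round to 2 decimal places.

11.21 years

(1 + 0.103)^t = 3.
t = ln 3 / ln(1 + 0.103) ≈ 1.0986/0.0980337 ≈ 11.2065.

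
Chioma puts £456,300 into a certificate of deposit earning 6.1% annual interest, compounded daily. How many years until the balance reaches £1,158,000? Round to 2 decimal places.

We need (1 + 0.000167123)^(365t) = 2.5378, so 365t = ln 2.5378 / ln 1.000167 ≈ 5572.9935.
t ≈ 5572.9935/365 = 15.2685 years.

15.27 years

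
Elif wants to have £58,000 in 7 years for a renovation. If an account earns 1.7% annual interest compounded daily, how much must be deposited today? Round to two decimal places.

£51,493.00

Growth factor = (1 + 0.017/365)^2555 ≈ 1.126366797.
P = 58,000/1.126366797 ≈ 51,492.9951.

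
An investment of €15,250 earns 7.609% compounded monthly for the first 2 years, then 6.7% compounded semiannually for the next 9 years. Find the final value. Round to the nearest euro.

€32,117

After 2 years at 7.609%: 15,250 × 1.1638105239 ≈ 17,748.1105.
Then 9 years at 6.7%: 17,748.1105 × 1.8096252914 ≈ 32,117.4296.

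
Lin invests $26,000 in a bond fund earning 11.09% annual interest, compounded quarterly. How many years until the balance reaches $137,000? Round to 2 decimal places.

(1 + 0.027725)^(4t) = 137,000/26,000 = 5.2692.
4t·ln(1 + 0.027725) = ln(5.2692); 4t = 1.6619/0.0273476 ≈ 60.7689.
t ≈ 15.1922 years.

15.19 years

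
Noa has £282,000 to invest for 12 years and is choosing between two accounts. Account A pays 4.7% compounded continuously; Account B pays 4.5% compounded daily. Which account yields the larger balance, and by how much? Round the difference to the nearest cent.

A: e^(0.047·12) = e^0.564 ≈ 1.75768921437, so 282,000 × 1.75768921437 ≈ 495,668.3585.
B: (1 + 0.045/365)^4380 ≈ 1.71594974596, so 282,000 × 1.71594974596 ≈ 483,897.8284.
Difference ≈ 11,770.5301 in favor of A.

Account A, by £11,770.53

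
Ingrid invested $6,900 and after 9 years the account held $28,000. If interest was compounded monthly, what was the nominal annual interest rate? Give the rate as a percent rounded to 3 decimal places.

15.665%

(1 + r/12)^108 = 28,000/6,900 = 4.05797.
1 + r/12 = 4.05797^(1/108) ≈ 1.013054, so r/12 ≈ 0.0130538.
r ≈ 12·0.0130538 = 15.66450%.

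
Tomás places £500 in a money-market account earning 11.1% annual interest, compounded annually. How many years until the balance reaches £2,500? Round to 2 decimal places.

(1 + 0.111)^t = 2,500/500 = 5.
t·ln(1 + 0.111) = ln(5); t = 1.6094/0.105261 ≈ 15.2900.

15.29 years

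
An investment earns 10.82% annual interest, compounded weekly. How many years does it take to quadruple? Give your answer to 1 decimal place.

12.8 years

(1 + 0.00208077)^(52t) = 4.
52t = ln 4 / ln(1 + 0.00208077) ≈ 1.3863/0.00207861 ≈ 666.9342.
t ≈ 12.8257.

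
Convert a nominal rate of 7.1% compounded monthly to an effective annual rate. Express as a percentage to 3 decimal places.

One year is 12 periods at 0.00591667 each: (1 + 0.00591667)^12 ≈ 1.073357.
EAR = 1.073357 − 1 ≈ 7.33566%.

7.336%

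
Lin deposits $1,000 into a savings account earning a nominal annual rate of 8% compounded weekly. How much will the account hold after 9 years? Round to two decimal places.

$2,053.30

Periodic rate = 8%/52 = 0.00153846; periods = 52·9 = 468.
A = 1,000·(1 + 0.08/52)^468 ≈ 1,000·2.053296851 ≈ 2,053.2969.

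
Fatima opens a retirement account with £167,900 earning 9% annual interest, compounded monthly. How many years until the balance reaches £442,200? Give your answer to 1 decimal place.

10.8 years

We need (1 + 0.0075)^(12t) = 2.6337, so 12t = ln 2.6337 / ln 1.0075 ≈ 129.6028.
t ≈ 129.6028/12 = 10.8002 years.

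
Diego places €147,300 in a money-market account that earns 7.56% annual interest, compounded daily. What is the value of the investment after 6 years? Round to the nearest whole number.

€231,835

Periodic rate = 7.56%/365 = 0.000207123; periods = 365·6 = 2190.
A = 147,300·(1 + 0.0756/365)^2190 ≈ 147,300·1.57389435813 ≈ 231,834.6390.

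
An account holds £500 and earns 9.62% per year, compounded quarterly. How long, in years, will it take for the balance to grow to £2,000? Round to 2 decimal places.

14.58 years

We need (1 + 0.02405)^(4t) = 4, so 4t = ln 4 / ln 1.02405 ≈ 58.3326.
t ≈ 58.3326/4 = 14.5831 years.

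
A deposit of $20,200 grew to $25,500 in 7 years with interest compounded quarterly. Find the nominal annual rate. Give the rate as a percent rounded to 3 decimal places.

3.342%

(1 + r/4)^28 = 25,500/20,200 = 1.26238.
1 + r/4 = 1.26238^(1/28) ≈ 1.008356, so r/4 ≈ 0.008356.
r ≈ 4·0.008356 = 3.34240%.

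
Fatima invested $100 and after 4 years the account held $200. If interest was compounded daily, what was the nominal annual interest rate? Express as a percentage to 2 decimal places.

(1 + r/365)^1460 = 200/100 = 2.
1 + r/365 = 2^(1/1460) ≈ 1.000475, so r/365 ≈ 0.000474871.
r ≈ 365·0.000474871 = 17.33279%.

17.33%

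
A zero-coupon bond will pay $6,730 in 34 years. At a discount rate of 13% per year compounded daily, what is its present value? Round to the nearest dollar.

$81

Growth factor = (1 + 0.13/365)^12410 ≈ 83.03091959.
P = 6,730/83.03091959 ≈ 81.0541.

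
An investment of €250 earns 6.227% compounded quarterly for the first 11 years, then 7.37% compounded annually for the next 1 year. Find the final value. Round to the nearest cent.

€529.68

After 11 years at 6.227%: 250 × 1.97327196 ≈ 493.3180.
Then 1 years at 7.37%: 493.3180 × 1.0737 ≈ 529.6755.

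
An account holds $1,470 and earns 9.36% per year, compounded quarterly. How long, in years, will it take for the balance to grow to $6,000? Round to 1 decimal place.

(1 + 0.0234)^(4t) = 6,000/1,470 = 4.0816.
4t·ln(1 + 0.0234) = ln(4.0816); 4t = 1.4065/0.0231304 ≈ 60.8072.
t ≈ 15.2018 years.

15.2 years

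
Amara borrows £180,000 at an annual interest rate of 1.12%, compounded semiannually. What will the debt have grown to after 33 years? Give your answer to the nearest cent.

£260,219.58

Periodic rate = 1.12%/2 = 0.0056; periods = 2·33 = 66.
A = 180,000·(1 + 0.0056)^66 ≈ 180,000·1.4456643409 ≈ 260,219.5814.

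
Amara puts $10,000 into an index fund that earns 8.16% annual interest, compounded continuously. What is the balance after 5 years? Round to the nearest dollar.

A = P·e^(rt) = 10,000·e^(0.0816·5) = 10,000·e^0.408.
e^0.408 ≈ 1.5038071612, so A ≈ 15,038.0716.

$15,038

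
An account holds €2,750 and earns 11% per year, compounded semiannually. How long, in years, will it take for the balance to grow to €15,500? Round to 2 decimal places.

16.15 years

(1 + 0.055)^(2t) = 15,500/2,750 = 5.6364.
2t·ln(1 + 0.055) = ln(5.6364); 2t = 1.7292/0.0535408 ≈ 32.2976.
t ≈ 16.1488 years.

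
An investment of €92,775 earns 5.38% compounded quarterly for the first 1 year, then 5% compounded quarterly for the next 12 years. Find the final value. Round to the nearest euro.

Phase 1: 92,775·(1 + 0.01345)^4 ≈ 97,867.9004.
Phase 2: 97,867.9004·(1 + 0.0125)^48 ≈ 177,664.9679.

€177,665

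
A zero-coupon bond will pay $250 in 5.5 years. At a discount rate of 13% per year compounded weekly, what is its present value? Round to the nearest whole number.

$122

Growth factor = (1 + 0.0025)^286 ≈ 2.04236354.
P = 250/2.04236354 ≈ 122.4072.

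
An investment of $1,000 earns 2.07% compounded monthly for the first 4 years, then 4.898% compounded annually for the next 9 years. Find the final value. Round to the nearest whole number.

Phase 1: 1,000·(1 + 0.001725)^48 ≈ 1,086.2470.
Phase 2: 1,086.2470·(1 + 0.04898)^9 ≈ 1,670.4500.

$1,670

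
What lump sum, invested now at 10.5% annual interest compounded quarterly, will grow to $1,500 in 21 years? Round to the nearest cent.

$170.15

Periodic rate = 10.5%/4 = 0.02625; 84 periods.
P = 1,500/(1 + 0.02625)^84 ≈ 1,500/8.8158926 ≈ 170.1473.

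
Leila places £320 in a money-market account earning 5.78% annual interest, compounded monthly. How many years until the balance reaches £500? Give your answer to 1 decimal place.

7.7 years

We need (1 + 0.00481667)^(12t) = 1.5625, so 12t = ln 1.5625 / ln 1.004817 ≈ 92.8777.
t ≈ 92.8777/12 = 7.7398 years.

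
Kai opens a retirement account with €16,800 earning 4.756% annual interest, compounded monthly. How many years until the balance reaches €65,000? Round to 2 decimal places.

28.50 years

(1 + 0.00396333)^(12t) = 65,000/16,800 = 3.869.
12t·ln(1 + 0.00396333) = ln(3.869); 12t = 1.353/0.0039555 ≈ 342.0575.
t ≈ 28.5048 years.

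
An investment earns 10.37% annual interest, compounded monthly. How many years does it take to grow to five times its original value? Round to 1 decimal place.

(1 + 0.00864167)^(12t) = 5.
12t = ln 5 / ln(1 + 0.00864167) ≈ 1.6094/0.00860454 ≈ 187.0452.
t ≈ 15.5871.

15.6 years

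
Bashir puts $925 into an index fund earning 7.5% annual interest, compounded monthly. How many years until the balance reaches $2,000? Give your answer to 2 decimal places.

10.31 years

We need (1 + 0.00625)^(12t) = 2.1622, so 12t = ln 2.1622 / ln 1.00625 ≈ 123.7625.
t ≈ 123.7625/12 = 10.3135 years.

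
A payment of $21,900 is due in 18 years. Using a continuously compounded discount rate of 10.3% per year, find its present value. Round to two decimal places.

P = A·e^(−rt) = 21,900·e^(−1.854).
e^(−1.854) ≈ 0.15660947387, so P ≈ 3,429.7475.

$3,429.75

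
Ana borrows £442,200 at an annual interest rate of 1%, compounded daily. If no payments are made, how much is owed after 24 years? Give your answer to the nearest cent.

Periodic rate = 1%/365 = 0.0000273973; periods = 365·24 = 8760.
A = 442,200·(1 + 0.01/365)^8760 ≈ 442,200·1.27124497096 ≈ 562,144.5262.

£562,144.53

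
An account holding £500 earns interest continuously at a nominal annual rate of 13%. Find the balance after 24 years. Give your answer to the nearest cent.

A = P·e^(rt) = 500·e^(0.13·24) = 500·e^3.12.
e^3.12 ≈ 22.646379643, so A ≈ 11,323.1898.

£11,323.19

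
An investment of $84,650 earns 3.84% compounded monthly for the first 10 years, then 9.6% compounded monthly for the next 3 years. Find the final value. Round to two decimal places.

After 10 years at 3.84%: 84,650 × 1.46724560871 ≈ 124,202.3408.
Then 3 years at 9.6%: 124,202.3408 × 1.33222983678 ≈ 165,466.0642.

$165,466.06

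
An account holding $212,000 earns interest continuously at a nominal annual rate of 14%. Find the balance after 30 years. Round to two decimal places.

A = P·e^(rt) = 212,000·e^(0.14·30) = 212,000·e^4.2.
e^4.2 ≈ 66.686331040925, so A ≈ 14,137,502.1807.

$14,137,502.18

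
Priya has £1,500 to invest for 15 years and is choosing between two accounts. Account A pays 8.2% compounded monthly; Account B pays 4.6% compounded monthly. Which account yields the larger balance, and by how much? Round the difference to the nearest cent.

A: (1 + 0.082/12)^180 ≈ 3.40694688, so 1,500 × 3.40694688 ≈ 5,110.4203.
B: (1 + 0.046/12)^180 ≈ 1.991087297, so 1,500 × 1.991087297 ≈ 2,986.6309.
Difference ≈ 2,123.7894 in favor of A.

Account A, by £2,123.79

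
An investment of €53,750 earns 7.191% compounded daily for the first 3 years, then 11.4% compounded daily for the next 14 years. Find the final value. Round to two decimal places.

€328,916.27

After 3 years at 7.191%: 53,750 × 1.24074096293 ≈ 66,689.8268.
Then 14 years at 11.4%: 66,689.8268 × 4.93203071771 ≈ 328,916.2741.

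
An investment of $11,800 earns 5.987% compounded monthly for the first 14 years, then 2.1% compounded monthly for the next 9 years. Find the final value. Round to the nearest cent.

Phase 1: 11,800·(1 + 0.05987/12)^168 ≈ 27,226.6303.
Phase 2: 27,226.6303·(1 + 0.00175)^108 ≈ 32,885.4519.

$32,885.45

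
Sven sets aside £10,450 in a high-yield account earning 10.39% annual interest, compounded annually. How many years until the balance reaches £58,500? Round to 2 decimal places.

We need (1 + 0.1039)^t = 5.5981, so t = ln 5.5981 / ln 1.1039 ≈ 17.4247.

17.42 years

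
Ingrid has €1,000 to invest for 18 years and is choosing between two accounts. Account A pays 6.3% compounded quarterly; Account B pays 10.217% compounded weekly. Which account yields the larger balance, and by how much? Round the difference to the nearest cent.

Account B, by €3,198.56

Account A growth factor: (1 + 0.01575)^72 ≈ 3.08071719; balance ≈ 3,080.7172.
Account B growth factor: (1 + 0.10217/52)^936 ≈ 6.27928213; balance ≈ 6,279.2821.
Account B is larger by 3,198.5649.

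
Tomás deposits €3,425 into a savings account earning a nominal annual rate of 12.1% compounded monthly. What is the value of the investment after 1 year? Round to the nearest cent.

Periodic rate = 12.1%/12 = 0.0100833; periods = 12·1 = 12.
A = 3,425·(1 + 0.121/12)^12 ≈ 3,425·1.127941205 ≈ 3,863.1986.

€3,863.20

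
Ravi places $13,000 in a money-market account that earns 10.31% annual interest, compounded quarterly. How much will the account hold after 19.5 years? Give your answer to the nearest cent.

$94,625.45

Periodic rate = 10.31%/4 = 0.025775; periods = 4·19.5 = 78.
A = 13,000·(1 + 0.025775)^78 ≈ 13,000·7.2788807509 ≈ 94,625.4498.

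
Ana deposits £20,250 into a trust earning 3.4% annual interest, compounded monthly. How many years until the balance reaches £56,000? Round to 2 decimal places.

29.96 years

(1 + 0.00283333)^(12t) = 56,000/20,250 = 2.7654.
12t·ln(1 + 0.00283333) = ln(2.7654); 12t = 1.0172/0.00282933 ≈ 359.5190.
t ≈ 29.9599 years.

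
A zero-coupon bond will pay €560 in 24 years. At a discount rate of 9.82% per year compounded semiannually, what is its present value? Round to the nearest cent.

€56.10

Growth factor = (1 + 0.0491)^48 ≈ 9.98183938.
P = 560/9.98183938 ≈ 56.1019.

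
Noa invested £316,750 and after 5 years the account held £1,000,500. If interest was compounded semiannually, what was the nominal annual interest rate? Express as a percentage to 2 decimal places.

24.38%

(1 + r/2)^10 = 1,000,500/316,750 = 3.15864.
1 + r/2 = 3.15864^(1/10) ≈ 1.121889, so r/2 ≈ 0.121889.
r ≈ 2·0.121889 = 24.37788%.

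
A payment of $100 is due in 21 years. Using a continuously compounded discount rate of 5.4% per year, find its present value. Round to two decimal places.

$32.17

P = A·e^(−rt) = 100·e^(−1.134).
e^(−1.134) ≈ 0.3217437, so P ≈ 32.1744.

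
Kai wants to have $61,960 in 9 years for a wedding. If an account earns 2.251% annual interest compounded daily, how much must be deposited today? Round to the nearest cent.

Growth factor = (1 + 0.02251/365)^3285 ≈ 1.224562642.
P = 61,960/1.224562642 ≈ 50,597.6566.

$50,597.66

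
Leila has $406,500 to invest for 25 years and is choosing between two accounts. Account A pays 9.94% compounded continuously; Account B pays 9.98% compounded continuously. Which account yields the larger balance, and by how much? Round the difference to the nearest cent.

Account A growth factor: e^(0.0994·25) = e^2.485 ≈ 12.00112025483; balance ≈ 4,878,455.3836.
Account B growth factor: e^(0.0998·25) = e^2.495 ≈ 12.12173351859; balance ≈ 4,927,484.6753.
Account B is larger by 49,029.2917.

Account B, by $49,029.29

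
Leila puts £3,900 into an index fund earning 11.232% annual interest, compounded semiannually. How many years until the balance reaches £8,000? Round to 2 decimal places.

6.57 years

(1 + 0.05616)^(2t) = 8,000/3,900 = 2.0513.
2t·ln(1 + 0.05616) = ln(2.0513); 2t = 0.71846/0.0546397 ≈ 13.1491.
t ≈ 6.5746 years.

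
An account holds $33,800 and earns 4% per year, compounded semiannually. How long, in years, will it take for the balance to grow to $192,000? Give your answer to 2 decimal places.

43.86 years

(1 + 0.02)^(2t) = 192,000/33,800 = 5.6805.
2t·ln(1 + 0.02) = ln(5.6805); 2t = 1.737/0.0198026 ≈ 87.7174.
t ≈ 43.8587 years.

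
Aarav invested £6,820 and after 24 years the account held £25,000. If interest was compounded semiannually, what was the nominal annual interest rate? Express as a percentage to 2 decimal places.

5.49%

The 48-period growth factor is 25,000/6,820 = 3.66569.
r/2 = 3.66569^(1/48) − 1 ≈ 0.0274324, so r ≈ 2·0.0274324 = 5.48647%.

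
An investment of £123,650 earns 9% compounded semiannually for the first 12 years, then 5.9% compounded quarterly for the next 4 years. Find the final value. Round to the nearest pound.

After 12 years at 9%: 123,650 × 2.87601383401 ≈ 355,619.1106.
Then 4 years at 5.9%: 355,619.1106 × 1.26399384695 ≈ 449,500.3676.

£449,500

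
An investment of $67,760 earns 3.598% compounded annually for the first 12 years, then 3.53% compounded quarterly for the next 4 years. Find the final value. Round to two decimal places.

$119,190.94

Phase 1: 67,760·(1 + 0.03598)^12 ≈ 103,559.4780.
Phase 2: 103,559.4780·(1 + 0.008825)^16 ≈ 119,190.9359.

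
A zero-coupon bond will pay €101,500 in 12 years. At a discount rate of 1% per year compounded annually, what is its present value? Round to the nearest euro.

€90,076

Growth factor = (1 + 0.01)^12 ≈ 1.12682503013.
P = 101,500/1.12682503013 ≈ 90,076.0964.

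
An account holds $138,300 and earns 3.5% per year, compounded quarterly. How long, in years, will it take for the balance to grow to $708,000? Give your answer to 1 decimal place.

We need (1 + 0.00875)^(4t) = 5.1193, so 4t = ln 5.1193 / ln 1.00875 ≈ 187.4461.
t ≈ 187.4461/4 = 46.8615 years.

46.9 years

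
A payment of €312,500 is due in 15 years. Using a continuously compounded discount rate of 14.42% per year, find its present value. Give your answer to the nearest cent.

€35,931.15

P = A·e^(−rt) = 312,500·e^(−2.163).
e^(−2.163) ≈ 0.114979664119, so P ≈ 35,931.1450.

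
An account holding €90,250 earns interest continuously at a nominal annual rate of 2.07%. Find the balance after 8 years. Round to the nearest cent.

€106,504.11

A = P·e^(rt) = 90,250·e^(0.0207·8) = 90,250·e^0.1656.
e^0.1656 ≈ 1.18010096692, so A ≈ 106,504.1123.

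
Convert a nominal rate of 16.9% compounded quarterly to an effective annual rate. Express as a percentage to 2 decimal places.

EAR = (1 + 16.9%/4)^4 − 1 = (1 + 0.04225)^4 − 1.
(1 + 0.04225)^4 ≈ 1.180015, so EAR ≈ 18.00152%.

18.00%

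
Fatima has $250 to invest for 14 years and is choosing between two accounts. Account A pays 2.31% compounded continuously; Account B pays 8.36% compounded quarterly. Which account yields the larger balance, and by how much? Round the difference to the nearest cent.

Account B, by $450.70

Account A growth factor: e^(0.0231·14) = e^0.3234 ≈ 1.38181797; balance ≈ 345.4545.
Account B growth factor: (1 + 0.0209)^56 ≈ 3.18463317; balance ≈ 796.1583.
Account B is larger by 450.7038.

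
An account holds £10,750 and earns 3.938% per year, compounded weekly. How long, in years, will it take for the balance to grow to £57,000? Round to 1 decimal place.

We need (1 + 0.000757308)^(52t) = 5.3023, so 52t = ln 5.3023 / ln 1.000757 ≈ 2203.5655.
t ≈ 2203.5655/52 = 42.3763 years.

42.4 years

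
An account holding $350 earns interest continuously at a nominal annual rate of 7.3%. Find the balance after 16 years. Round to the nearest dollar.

A = P·e^(rt) = 350·e^(0.073·16) = 350·e^1.168.
e^1.168 ≈ 3.215555093, so A ≈ 1,125.4443.

$1,125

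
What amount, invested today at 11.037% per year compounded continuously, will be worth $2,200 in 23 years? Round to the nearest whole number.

P = A·e^(−rt) = 2,200·e^(−2.53851).
e^(−2.53851) ≈ 0.07898399832, so P ≈ 173.7648.

$174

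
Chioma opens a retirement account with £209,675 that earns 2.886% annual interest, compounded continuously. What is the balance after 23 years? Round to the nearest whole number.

A = P·e^(rt) = 209,675·e^(0.02886·23) = 209,675·e^0.66378.
e^0.66378 ≈ 1.9421196894, so A ≈ 407,213.9459.

£407,214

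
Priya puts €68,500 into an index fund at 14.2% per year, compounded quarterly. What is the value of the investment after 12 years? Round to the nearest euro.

Periodic rate = 14.2%/4 = 0.0355; periods = 4·12 = 48.
A = 68,500·(1 + 0.0355)^48 ≈ 68,500·5.33586649684 ≈ 365,506.8550.

€365,507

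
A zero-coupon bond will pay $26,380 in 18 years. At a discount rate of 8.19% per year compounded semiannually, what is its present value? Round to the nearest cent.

$6,220.13

Periodic rate = 8.19%/2 = 0.04095; 36 periods.
P = 26,380/(1 + 0.04095)^36 ≈ 26,380/4.2410686544 ≈ 6,220.1304.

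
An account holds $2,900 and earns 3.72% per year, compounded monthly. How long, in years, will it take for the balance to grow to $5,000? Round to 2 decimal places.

We need (1 + 0.0031)^(12t) = 1.7241, so 12t = ln 1.7241 / ln 1.0031 ≈ 175.9907.
t ≈ 175.9907/12 = 14.6659 years.

14.67 years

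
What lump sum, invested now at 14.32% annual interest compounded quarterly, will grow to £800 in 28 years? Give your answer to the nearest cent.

Growth factor = (1 + 0.0358)^112 ≈ 51.3927135.
P = 800/51.3927135 ≈ 15.5664.

£15.57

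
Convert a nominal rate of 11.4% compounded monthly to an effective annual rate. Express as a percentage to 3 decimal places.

EAR = (1 + 11.4%/12)^12 − 1 = (1 + 0.0095)^12 − 1.
(1 + 0.0095)^12 ≈ 1.120149, so EAR ≈ 12.01492%.

12.015%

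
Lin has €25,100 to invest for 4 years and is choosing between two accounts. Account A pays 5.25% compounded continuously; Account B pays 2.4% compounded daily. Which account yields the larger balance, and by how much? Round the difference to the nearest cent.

Account A, by €3,336.35

Account A growth factor: e^(0.0525·4) = e^0.21 ≈ 1.23367806; balance ≈ 30,965.3193.
Account B growth factor: (1 + 0.024/365)^1460 ≈ 1.10075559; balance ≈ 27,628.9653.
Account A is larger by 3,336.3540.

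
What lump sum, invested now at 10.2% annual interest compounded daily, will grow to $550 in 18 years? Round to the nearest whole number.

Growth factor = (1 + 0.102/365)^6570 ≈ 6.26979407.
P = 550/6.26979407 ≈ 87.7222.

$88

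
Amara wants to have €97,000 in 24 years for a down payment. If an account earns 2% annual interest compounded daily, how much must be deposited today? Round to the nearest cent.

€60,022.78

Growth factor = (1 + 0.02/365)^8760 ≈ 1.6160531506.
P = 97,000/1.6160531506 ≈ 60,022.7783.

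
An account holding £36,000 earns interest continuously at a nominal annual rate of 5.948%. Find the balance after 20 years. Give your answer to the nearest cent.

£118,287.60

A = P·e^(rt) = 36,000·e^(0.05948·20) = 36,000·e^1.1896.
e^1.1896 ≈ 3.28576663783, so A ≈ 118,287.5990.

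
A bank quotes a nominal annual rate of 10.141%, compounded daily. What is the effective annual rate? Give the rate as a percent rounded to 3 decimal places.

10.671%

EAR = (1 + 10.141%/365)^365 − 1 = (1 + 0.000277836)^365 − 1.
(1 + 0.000277836)^365 ≈ 1.106715, so EAR ≈ 10.67147%.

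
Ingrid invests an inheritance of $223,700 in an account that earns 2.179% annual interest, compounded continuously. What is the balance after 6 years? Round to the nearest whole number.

A = P·e^(rt) = 223,700·e^(0.02179·6) = 223,700·e^0.13074.
e^0.13074 ≈ 1.13967142822, so A ≈ 254,944.4985.

$254,944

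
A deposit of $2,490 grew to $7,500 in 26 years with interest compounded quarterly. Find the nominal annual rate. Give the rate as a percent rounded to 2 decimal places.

The 104-period growth factor is 7,500/2,490 = 3.01205.
r/4 = 3.01205^(1/104) − 1 ≈ 0.0106585, so r ≈ 4·0.0106585 = 4.26341%.

4.26%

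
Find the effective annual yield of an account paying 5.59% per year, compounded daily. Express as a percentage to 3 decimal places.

5.749%

EAR = (1 + 5.59%/365)^365 − 1 = (1 + 0.000153151)^365 − 1.
(1 + 0.000153151)^365 ≈ 1.057487, so EAR ≈ 5.74874%.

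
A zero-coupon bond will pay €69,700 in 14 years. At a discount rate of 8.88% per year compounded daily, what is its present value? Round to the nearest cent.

Growth factor = (1 + 0.0888/365)^5110 ≈ 3.466165005.
P = 69,700/3.466165005 ≈ 20,108.6792.

€20,108.68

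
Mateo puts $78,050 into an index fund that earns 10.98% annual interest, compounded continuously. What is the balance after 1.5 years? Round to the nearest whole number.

$92,024

A = P·e^(rt) = 78,050·e^(0.1098·1.5) = 78,050·e^0.1647.
e^0.1647 ≈ 1.1790393538, so A ≈ 92,024.0216.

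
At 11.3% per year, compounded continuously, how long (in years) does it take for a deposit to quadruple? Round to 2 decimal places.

12.27 years

e^(0.113t) = 4, so 0.113t = ln 4 ≈ 1.3863.
t ≈ 1.3863/0.113 ≈ 12.2681.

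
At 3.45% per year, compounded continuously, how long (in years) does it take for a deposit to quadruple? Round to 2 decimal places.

e^(0.0345t) = 4, so 0.0345t = ln 4 ≈ 1.3863.
t ≈ 1.3863/0.0345 ≈ 40.1824.

40.18 years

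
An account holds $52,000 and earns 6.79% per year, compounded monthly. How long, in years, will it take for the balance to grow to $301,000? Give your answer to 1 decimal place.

We need (1 + 0.00565833)^(12t) = 5.7885, so 12t = ln 5.7885 / ln 1.005658 ≈ 311.1923.
t ≈ 311.1923/12 = 25.9327 years.

25.9 years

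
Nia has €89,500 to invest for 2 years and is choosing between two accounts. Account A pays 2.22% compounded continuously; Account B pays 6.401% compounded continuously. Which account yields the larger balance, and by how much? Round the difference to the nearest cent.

Account B, by €8,160.19

A: e^(0.0222·2) = e^0.0444 ≈ 1.0454004314, so 89,500 × 1.0454004314 ≈ 93,563.3386.
B: e^(0.06401·2) = e^0.12802 ≈ 1.13657573398, so 89,500 × 1.13657573398 ≈ 101,723.5282.
Difference ≈ 8,160.1896 in favor of B.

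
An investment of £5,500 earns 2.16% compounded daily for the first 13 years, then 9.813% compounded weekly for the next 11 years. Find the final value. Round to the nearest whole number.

After 13 years at 2.16%: 5,500 × 1.324177738 ≈ 7,282.9776.
Then 11 years at 9.813%: 7,282.9776 × 2.9400093895 ≈ 21,412.0224.

£21,412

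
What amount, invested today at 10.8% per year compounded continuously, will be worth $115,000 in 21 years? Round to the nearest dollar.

$11,905

P = A·e^(−rt) = 115,000·e^(−2.268).
e^(−2.268) ≈ 0.103519011205, so P ≈ 11,904.6863.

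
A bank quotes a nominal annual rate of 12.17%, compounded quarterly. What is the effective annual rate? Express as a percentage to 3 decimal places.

12.737%

EAR = (1 + 12.17%/4)^4 − 1 = (1 + 0.030425)^4 − 1.
(1 + 0.030425)^4 ≈ 1.127368, so EAR ≈ 12.73676%.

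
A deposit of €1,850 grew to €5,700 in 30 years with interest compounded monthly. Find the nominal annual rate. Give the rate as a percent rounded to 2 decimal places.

(1 + r/12)^360 = 5,700/1,850 = 3.08108.
1 + r/12 = 3.08108^(1/360) ≈ 1.003131, so r/12 ≈ 0.00313067.
r ≈ 12·0.00313067 = 3.75680%.

3.76%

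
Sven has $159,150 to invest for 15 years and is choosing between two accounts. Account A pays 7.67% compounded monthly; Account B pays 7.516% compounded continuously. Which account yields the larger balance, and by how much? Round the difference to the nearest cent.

A: (1 + 0.0767/12)^180 ≈ 3.14822495074, so 159,150 × 3.14822495074 ≈ 501,040.0009.
B: e^(0.07516·15) = e^1.1274 ≈ 3.08761824748, so 159,150 × 3.08761824748 ≈ 491,394.4441.
Difference ≈ 9,645.5568 in favor of A.

Account A, by $9,645.56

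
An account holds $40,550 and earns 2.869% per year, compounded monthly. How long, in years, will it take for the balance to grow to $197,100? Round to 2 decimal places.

55.18 years

(1 + 0.00239083)^(12t) = 197,100/40,550 = 4.8607.
12t·ln(1 + 0.00239083) = ln(4.8607); 12t = 1.5812/0.00238798 ≈ 662.1394.
t ≈ 55.1783 years.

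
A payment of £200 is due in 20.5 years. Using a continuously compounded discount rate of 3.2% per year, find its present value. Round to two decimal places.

£103.78

P = A·e^(−rt) = 200·e^(−0.656).
e^(−0.656) ≈ 0.51892288, so P ≈ 103.7846.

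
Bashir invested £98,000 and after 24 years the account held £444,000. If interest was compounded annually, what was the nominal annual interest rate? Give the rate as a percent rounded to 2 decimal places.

6.50%

(1 + r)^24 = 444,000/98,000 = 4.53061.
1 + r = 4.53061^(1/24) ≈ 1.064976, so r ≈ 0.0649761.
r ≈ 6.49761%.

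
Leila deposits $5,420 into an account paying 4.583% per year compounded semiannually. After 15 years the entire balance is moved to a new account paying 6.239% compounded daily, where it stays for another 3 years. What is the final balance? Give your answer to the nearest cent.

Phase 1: 5,420·(1 + 0.022915)^30 ≈ 10,695.1210.
Phase 2: 10,695.1210·(1 + 0.06239/365)^1095 ≈ 12,896.3156.

$12,896.32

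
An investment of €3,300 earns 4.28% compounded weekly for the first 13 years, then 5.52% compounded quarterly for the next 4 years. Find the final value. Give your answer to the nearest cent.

After 13 years at 4.28%: 3,300 × 1.743982246 ≈ 5,755.1414.
Then 4 years at 5.52%: 5,755.1414 × 1.24519277 ≈ 7,166.2605.

€7,166.26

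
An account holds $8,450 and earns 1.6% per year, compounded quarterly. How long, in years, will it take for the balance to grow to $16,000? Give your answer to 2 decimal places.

(1 + 0.004)^(4t) = 16,000/8,450 = 1.8935.
4t·ln(1 + 0.004) = ln(1.8935); 4t = 0.63842/0.00399202 ≈ 159.9246.
t ≈ 39.9811 years.

39.98 years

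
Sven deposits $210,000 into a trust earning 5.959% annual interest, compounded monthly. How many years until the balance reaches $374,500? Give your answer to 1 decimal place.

We need (1 + 0.00496583)^(12t) = 1.7833, so 12t = ln 1.7833 / ln 1.004966 ≈ 116.7819.
t ≈ 116.7819/12 = 9.7318 years.

9.7 years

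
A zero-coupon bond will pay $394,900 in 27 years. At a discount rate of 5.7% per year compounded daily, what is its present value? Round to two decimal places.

$84,753.98

Periodic rate = 5.7%/365 = 0.000156164; 9855 periods.
P = 394,900/(1 + 0.057/365)^9855 ≈ 394,900/4.65936812764 ≈ 84,753.9815.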